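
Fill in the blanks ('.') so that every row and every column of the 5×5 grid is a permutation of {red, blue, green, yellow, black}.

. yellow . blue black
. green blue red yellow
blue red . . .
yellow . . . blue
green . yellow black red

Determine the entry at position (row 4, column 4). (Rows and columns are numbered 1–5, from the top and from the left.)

green

(r1,c1) = red
(r1,c3) = green
(r2,c1) = black
(r3,c3) = black
(r3,c5) = green
(r4,c2) = black
(r4,c3) = red
(r4,c4) = green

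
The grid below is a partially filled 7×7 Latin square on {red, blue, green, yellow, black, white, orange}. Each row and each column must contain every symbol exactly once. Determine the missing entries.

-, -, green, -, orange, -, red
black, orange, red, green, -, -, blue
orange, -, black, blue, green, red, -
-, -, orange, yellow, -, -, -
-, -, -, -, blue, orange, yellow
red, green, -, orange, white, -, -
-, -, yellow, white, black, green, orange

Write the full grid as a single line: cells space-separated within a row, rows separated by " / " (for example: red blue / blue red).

Cell (r1,c4): row 1 has {red,green,orange}; column 4 has {blue,green,yellow,white,orange} → black.
Cell (r2,c5): row 2 has {red,blue,green,black,orange}; column 5 has {blue,green,black,white,orange} → yellow.
Cell (r2,c6): row 2 has {red,blue,green,yellow,black,orange}; column 6 has {red,green,orange} → white.
Cell (r3,c7): row 3 has {red,blue,green,black,orange}; column 7 has {red,blue,yellow,orange} → white.
Cell (r4,c5): row 4 has {yellow,orange}; column 5 has {blue,green,yellow,black,white,orange} → red.
Cell (r5,c3): row 5 has {blue,yellow,orange}; column 3 has {red,green,yellow,black,orange} → white.
Cell (r5,c4): row 5 has {blue,yellow,white,orange}; column 4 has {blue,green,yellow,black,white,orange} → red.
Cell (r6,c3): row 6 has {red,green,white,orange}; column 3 has {red,green,yellow,black,white,orange} → blue.
Cell (r6,c7): row 6 has {red,blue,green,white,orange}; column 7 has {red,blue,yellow,white,orange} → black.
Cell (r7,c1): row 7 has {green,yellow,black,white,orange}; column 1 has {red,black,orange} → blue.
Cell (r7,c2): row 7 has {blue,green,yellow,black,white,orange}; column 2 has {green,orange} → red.
Cell (r3,c2): row 3 has {red,blue,green,black,white,orange}; column 2 has {red,green,orange} → yellow.
Cell (r4,c7): row 4 has {red,yellow,orange}; column 7 has {red,blue,yellow,black,white,orange} → green.
Cell (r5,c1): row 5 has {red,blue,yellow,white,orange}; column 1 has {red,blue,black,orange} → green.
Cell (r5,c2): row 5 has {red,blue,green,yellow,white,orange}; column 2 has {red,green,yellow,orange} → black.
Cell (r6,c6): row 6 has {red,blue,green,black,white,orange}; column 6 has {red,green,white,orange} → yellow.
Cell (r1,c6): row 1 has {red,green,black,orange}; column 6 has {red,green,yellow,white,orange} → blue.
Cell (r4,c1): row 4 has {red,green,yellow,orange}; column 1 has {red,blue,green,black,orange} → white.
Cell (r4,c2): row 4 has {red,green,yellow,white,orange}; column 2 has {red,green,yellow,black,orange} → blue.
Cell (r4,c6): row 4 has {red,blue,green,yellow,white,orange}; column 6 has {red,blue,green,yellow,white,orange} → black.
Cell (r1,c1): row 1 has {red,blue,green,black,orange}; column 1 has {red,blue,green,black,white,orange} → yellow.
Cell (r1,c2): row 1 has {red,blue,green,yellow,black,orange}; column 2 has {red,blue,green,yellow,black,orange} → white.

yellow white green black orange blue red / black orange red green yellow white blue / orange yellow black blue green red white / white blue orange yellow red black green / green black white red blue orange yellow / red green blue orange white yellow black / blue red yellow white black green orange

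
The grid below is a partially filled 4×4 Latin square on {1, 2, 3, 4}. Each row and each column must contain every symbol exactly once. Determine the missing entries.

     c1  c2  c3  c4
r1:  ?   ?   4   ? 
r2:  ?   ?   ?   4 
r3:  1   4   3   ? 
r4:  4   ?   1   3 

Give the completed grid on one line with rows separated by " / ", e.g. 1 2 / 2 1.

(r2,c3) = 2
(r3,c4) = 2
(r4,c2) = 2
(r1,c4) = 1
(r2,c1) = 3
(r2,c2) = 1
(r1,c1) = 2
(r1,c2) = 3

2 3 4 1 / 3 1 2 4 / 1 4 3 2 / 4 2 1 3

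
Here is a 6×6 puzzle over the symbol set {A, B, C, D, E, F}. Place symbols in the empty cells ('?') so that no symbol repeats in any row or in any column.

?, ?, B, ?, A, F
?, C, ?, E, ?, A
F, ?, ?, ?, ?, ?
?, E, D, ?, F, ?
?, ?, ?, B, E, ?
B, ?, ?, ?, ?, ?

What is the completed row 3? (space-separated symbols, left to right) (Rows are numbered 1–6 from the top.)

F B A D C E

At row 1, column 2: row 1 has {A,B,F}; column 2 has {C,E}; that leaves D.
At row 1, column 4: row 1 has {A,B,D,F}; column 4 has {B,E}; that leaves C.
At row 2, column 1: row 2 has {A,C,E}; column 1 has {B,F}; that leaves D.
At row 2, column 3: row 2 has {A,C,D,E}; column 3 has {B,D}; that leaves F.
At row 2, column 5: row 2 has {A,C,D,E,F}; column 5 has {A,E,F}; that leaves B.
At row 4, column 4: row 4 has {D,E,F}; column 4 has {B,C,E}; that leaves A.
At row 1, column 1: row 1 has {A,B,C,D,F}; column 1 has {B,D,F}; that leaves E.
At row 3, column 4: row 3 has {F}; column 4 has {A,B,C,E}; that leaves D.
At row 3, column 5: row 3 has {D,F}; column 5 has {A,B,E,F}; that leaves C.
At row 4, column 1: row 4 has {A,D,E,F}; column 1 has {B,D,E,F}; that leaves C.
At row 4, column 6: row 4 has {A,C,D,E,F}; column 6 has {A,F}; that leaves B.
At row 5, column 1: row 5 has {B,E}; column 1 has {B,C,D,E,F}; that leaves A.
At row 5, column 2: row 5 has {A,B,E}; column 2 has {C,D,E}; that leaves F.
At row 5, column 3: row 5 has {A,B,E,F}; column 3 has {B,D,F}; that leaves C.
At row 5, column 6: row 5 has {A,B,C,E,F}; column 6 has {A,B,F}; that leaves D.
At row 6, column 2: row 6 has {B}; column 2 has {C,D,E,F}; that leaves A.
At row 6, column 3: row 6 has {A,B}; column 3 has {B,C,D,F}; that leaves E.
At row 6, column 4: row 6 has {A,B,E}; column 4 has {A,B,C,D,E}; that leaves F.
At row 6, column 5: row 6 has {A,B,E,F}; column 5 has {A,B,C,E,F}; that leaves D.
At row 6, column 6: row 6 has {A,B,D,E,F}; column 6 has {A,B,D,F}; that leaves C.
At row 3, column 2: row 3 has {C,D,F}; column 2 has {A,C,D,E,F}; that leaves B.
At row 3, column 3: row 3 has {B,C,D,F}; column 3 has {B,C,D,E,F}; that leaves A.
At row 3, column 6: row 3 has {A,B,C,D,F}; column 6 has {A,B,C,D,F}; that leaves E.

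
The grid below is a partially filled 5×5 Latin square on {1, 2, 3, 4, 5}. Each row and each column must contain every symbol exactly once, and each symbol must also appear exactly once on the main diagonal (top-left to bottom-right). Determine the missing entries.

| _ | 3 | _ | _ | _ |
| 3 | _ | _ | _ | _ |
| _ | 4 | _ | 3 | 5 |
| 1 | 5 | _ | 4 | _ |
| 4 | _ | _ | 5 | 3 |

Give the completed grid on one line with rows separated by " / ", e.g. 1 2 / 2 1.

Cell (r3,c1): row 3 has {3,4,5}; column 1 has {1,3,4} → 2.
Cell (r3,c3): row 3 has {2,3,4,5}; column 3 is empty so far; the diagonal has {3,4} → 1.
Cell (r4,c5): row 4 has {1,4,5}; column 5 has {3,5} → 2.
Cell (r5,c3): row 5 has {3,4,5}; column 3 has {1} → 2.
Cell (r1,c1): row 1 has {3}; column 1 has {1,2,3,4}; the diagonal has {1,3,4} → 5.
Cell (r1,c3): row 1 has {3,5}; column 3 has {1,2} → 4.
Cell (r1,c5): row 1 has {3,4,5}; column 5 has {2,3,5} → 1.
Cell (r2,c2): row 2 has {3}; column 2 has {3,4,5}; the diagonal has {1,3,4,5} → 2.
Cell (r2,c3): row 2 has {2,3}; column 3 has {1,2,4} → 5.
Cell (r2,c4): row 2 has {2,3,5}; column 4 has {3,4,5} → 1.
Cell (r2,c5): row 2 has {1,2,3,5}; column 5 has {1,2,3,5} → 4.
Cell (r4,c3): row 4 has {1,2,4,5}; column 3 has {1,2,4,5} → 3.
Cell (r5,c2): row 5 has {2,3,4,5}; column 2 has {2,3,4,5} → 1.
Cell (r1,c4): row 1 has {1,3,4,5}; column 4 has {1,3,4,5} → 2.

5 3 4 2 1 / 3 2 5 1 4 / 2 4 1 3 5 / 1 5 3 4 2 / 4 1 2 5 3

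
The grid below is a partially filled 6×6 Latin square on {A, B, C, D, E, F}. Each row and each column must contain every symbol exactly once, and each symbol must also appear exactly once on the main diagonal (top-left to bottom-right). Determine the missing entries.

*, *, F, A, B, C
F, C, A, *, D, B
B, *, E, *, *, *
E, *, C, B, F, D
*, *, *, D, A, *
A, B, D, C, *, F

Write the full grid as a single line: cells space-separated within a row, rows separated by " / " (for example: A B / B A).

D E F A B C / F C A E D B / B D E F C A / E A C B F D / C F B D A E / A B D C E F

At row 1, column 1: row 1 has {A,B,C,F}; column 1 has {A,B,E,F}; the diagonal has {A,B,C,E,F}; that leaves D.
At row 1, column 2: row 1 has {A,B,C,D,F}; column 2 has {B,C}; that leaves E.
At row 2, column 4: row 2 has {A,B,C,D,F}; column 4 has {A,B,C,D}; that leaves E.
At row 3, column 4: row 3 has {B,E}; column 4 has {A,B,C,D,E}; that leaves F.
At row 3, column 5: row 3 has {B,E,F}; column 5 has {A,B,D,F}; that leaves C.
At row 3, column 6: row 3 has {B,C,E,F}; column 6 has {B,C,D,F}; that leaves A.
At row 4, column 2: row 4 has {B,C,D,E,F}; column 2 has {B,C,E}; that leaves A.
At row 5, column 1: row 5 has {A,D}; column 1 has {A,B,D,E,F}; that leaves C.
At row 5, column 2: row 5 has {A,C,D}; column 2 has {A,B,C,E}; that leaves F.
At row 5, column 3: row 5 has {A,C,D,F}; column 3 has {A,C,D,E,F}; that leaves B.
At row 5, column 6: row 5 has {A,B,C,D,F}; column 6 has {A,B,C,D,F}; that leaves E.
At row 6, column 5: row 6 has {A,B,C,D,F}; column 5 has {A,B,C,D,F}; that leaves E.
At row 3, column 2: row 3 has {A,B,C,E,F}; column 2 has {A,B,C,E,F}; that leaves D.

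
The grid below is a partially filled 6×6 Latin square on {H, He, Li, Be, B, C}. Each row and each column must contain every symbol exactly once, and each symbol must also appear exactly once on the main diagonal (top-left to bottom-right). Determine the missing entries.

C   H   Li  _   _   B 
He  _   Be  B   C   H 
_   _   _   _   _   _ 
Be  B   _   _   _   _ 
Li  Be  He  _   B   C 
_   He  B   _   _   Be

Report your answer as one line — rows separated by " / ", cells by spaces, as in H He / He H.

At row 2, column 2: row 2 has {H,He,Be,B,C}; column 2 has {H,He,Be,B}; the diagonal has {Be,B,C}; that leaves Li.
At row 3, column 2: row 3 is empty so far; column 2 has {H,He,Li,Be,B}; that leaves C.
At row 3, column 3: row 3 has {C}; column 3 has {He,Li,Be,B}; the diagonal has {Li,Be,B,C}; that leaves H.
At row 4, column 3: row 4 has {Be,B}; column 3 has {H,He,Li,Be,B}; that leaves C.
At row 4, column 4: row 4 has {Be,B,C}; column 4 has {B}; the diagonal has {H,Li,Be,B,C}; that leaves He.
At row 4, column 6: row 4 has {He,Be,B,C}; column 6 has {H,Be,B,C}; that leaves Li.
At row 5, column 4: row 5 has {He,Li,Be,B,C}; column 4 has {He,B}; that leaves H.
At row 6, column 1: row 6 has {He,Be,B}; column 1 has {He,Li,Be,C}; that leaves H.
At row 6, column 5: row 6 has {H,He,Be,B}; column 5 has {B,C}; that leaves Li.
At row 1, column 4: row 1 has {H,Li,B,C}; column 4 has {H,He,B}; that leaves Be.
At row 1, column 5: row 1 has {H,Li,Be,B,C}; column 5 has {Li,B,C}; that leaves He.
At row 3, column 1: row 3 has {H,C}; column 1 has {H,He,Li,Be,C}; that leaves B.
At row 3, column 4: row 3 has {H,B,C}; column 4 has {H,He,Be,B}; that leaves Li.
At row 3, column 5: row 3 has {H,Li,B,C}; column 5 has {He,Li,B,C}; that leaves Be.
At row 3, column 6: row 3 has {H,Li,Be,B,C}; column 6 has {H,Li,Be,B,C}; that leaves He.
At row 4, column 5: row 4 has {He,Li,Be,B,C}; column 5 has {He,Li,Be,B,C}; that leaves H.
At row 6, column 4: row 6 has {H,He,Li,Be,B}; column 4 has {H,He,Li,Be,B}; that leaves C.

C H Li Be He B / He Li Be B C H / B C H Li Be He / Be B C He H Li / Li Be He H B C / H He B C Li Be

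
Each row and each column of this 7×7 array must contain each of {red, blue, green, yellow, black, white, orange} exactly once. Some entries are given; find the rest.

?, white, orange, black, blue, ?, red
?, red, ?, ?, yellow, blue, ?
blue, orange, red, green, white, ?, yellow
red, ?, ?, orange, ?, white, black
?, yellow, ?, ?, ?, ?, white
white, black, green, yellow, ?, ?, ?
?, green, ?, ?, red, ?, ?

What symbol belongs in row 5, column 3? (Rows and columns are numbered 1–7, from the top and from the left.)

Cell (r2,c4): row 2 has {red,blue,yellow}; column 4 has {green,yellow,black,orange} → white.
Cell (r3,c6): row 3 has {red,blue,green,yellow,white,orange}; column 6 has {blue,white} → black.
Cell (r4,c2): row 4 has {red,black,white,orange}; column 2 has {red,green,yellow,black,white,orange} → blue.
Cell (r4,c3): row 4 has {red,blue,black,white,orange}; column 3 has {red,green,orange} → yellow.
Cell (r4,c5): row 4 has {red,blue,yellow,black,white,orange}; column 5 has {red,blue,yellow,white} → green.
Cell (r6,c5): row 6 has {green,yellow,black,white}; column 5 has {red,blue,green,yellow,white} → orange.
Cell (r6,c6): row 6 has {green,yellow,black,white,orange}; column 6 has {blue,black,white} → red.
Cell (r6,c7): row 6 has {red,green,yellow,black,white,orange}; column 7 has {red,yellow,black,white} → blue.
Cell (r7,c4): row 7 has {red,green}; column 4 has {green,yellow,black,white,orange} → blue.
Cell (r7,c7): row 7 has {red,blue,green}; column 7 has {red,blue,yellow,black,white} → orange.
Cell (r2,c3): row 2 has {red,blue,yellow,white}; column 3 has {red,green,yellow,orange} → black.
Cell (r2,c7): row 2 has {red,blue,yellow,black,white}; column 7 has {red,blue,yellow,black,white,orange} → green.
Cell (r5,c3): row 5 has {yellow,white}; column 3 has {red,green,yellow,black,orange} → blue.

blue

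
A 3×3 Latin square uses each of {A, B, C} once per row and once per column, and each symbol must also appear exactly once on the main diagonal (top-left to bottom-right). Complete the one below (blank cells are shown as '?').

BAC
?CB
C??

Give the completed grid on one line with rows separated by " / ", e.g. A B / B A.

(r2,c1) = A
(r3,c2) = B
(r3,c3) = A

B A C / A C B / C B A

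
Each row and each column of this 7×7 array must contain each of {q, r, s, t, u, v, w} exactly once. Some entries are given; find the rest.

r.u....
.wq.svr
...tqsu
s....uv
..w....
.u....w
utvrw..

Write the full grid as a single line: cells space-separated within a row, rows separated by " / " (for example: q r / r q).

r s u q v w t / t w q u s v r / w v r t q s u / s q t w r u v / v r w s u t q / q u s v t r w / u t v r w q s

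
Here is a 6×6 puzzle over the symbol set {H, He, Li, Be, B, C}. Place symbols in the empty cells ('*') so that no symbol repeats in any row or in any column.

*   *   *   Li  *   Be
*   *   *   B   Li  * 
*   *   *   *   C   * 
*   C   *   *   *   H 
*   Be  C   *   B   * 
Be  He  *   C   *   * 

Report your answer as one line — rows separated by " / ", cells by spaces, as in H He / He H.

(r2,c2) = H
(r6,c5) = H
(r1,c2) = B
(r1,c5) = He
(r3,c2) = Li
(r4,c5) = Be
(r1,c3) = H
(r4,c4) = He
(r5,c4) = H
(r1,c1) = C
(r2,c1) = He
(r2,c3) = Be
(r2,c6) = C
(r3,c4) = Be
(r5,c1) = Li
(r5,c6) = He
(r3,c6) = B
(r4,c1) = B
(r4,c3) = Li
(r6,c3) = B
(r6,c6) = Li
(r3,c1) = H
(r3,c3) = He

C B H Li He Be / He H Be B Li C / H Li He Be C B / B C Li He Be H / Li Be C H B He / Be He B C H Li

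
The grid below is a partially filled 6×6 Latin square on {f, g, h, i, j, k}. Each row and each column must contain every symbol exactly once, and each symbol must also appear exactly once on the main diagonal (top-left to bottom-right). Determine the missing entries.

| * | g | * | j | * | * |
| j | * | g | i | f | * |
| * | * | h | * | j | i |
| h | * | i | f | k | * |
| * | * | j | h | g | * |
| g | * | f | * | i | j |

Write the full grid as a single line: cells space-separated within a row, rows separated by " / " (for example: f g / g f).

i g k j h f / j k g i f h / k f h g j i / h j i f k g / f i j h g k / g h f k i j

At row 1, column 3: row 1 has {g,j}; column 3 has {f,g,h,i,j}; that leaves k.
At row 1, column 5: row 1 has {g,j,k}; column 5 has {f,g,i,j,k}; that leaves h.
At row 1, column 6: row 1 has {g,h,j,k}; column 6 has {i,j}; that leaves f.
At row 2, column 2: row 2 has {f,g,i,j}; column 2 has {g}; the diagonal has {f,g,h,j}; that leaves k.
At row 2, column 6: row 2 has {f,g,i,j,k}; column 6 has {f,i,j}; that leaves h.
At row 3, column 2: row 3 has {h,i,j}; column 2 has {g,k}; that leaves f.
At row 4, column 2: row 4 has {f,h,i,k}; column 2 has {f,g,k}; that leaves j.
At row 4, column 6: row 4 has {f,h,i,j,k}; column 6 has {f,h,i,j}; that leaves g.
At row 5, column 2: row 5 has {g,h,j}; column 2 has {f,g,j,k}; that leaves i.
At row 5, column 6: row 5 has {g,h,i,j}; column 6 has {f,g,h,i,j}; that leaves k.
At row 6, column 2: row 6 has {f,g,i,j}; column 2 has {f,g,i,j,k}; that leaves h.
At row 6, column 4: row 6 has {f,g,h,i,j}; column 4 has {f,h,i,j}; that leaves k.
At row 1, column 1: row 1 has {f,g,h,j,k}; column 1 has {g,h,j}; the diagonal has {f,g,h,j,k}; that leaves i.
At row 3, column 1: row 3 has {f,h,i,j}; column 1 has {g,h,i,j}; that leaves k.
At row 3, column 4: row 3 has {f,h,i,j,k}; column 4 has {f,h,i,j,k}; that leaves g.
At row 5, column 1: row 5 has {g,h,i,j,k}; column 1 has {g,h,i,j,k}; that leaves f.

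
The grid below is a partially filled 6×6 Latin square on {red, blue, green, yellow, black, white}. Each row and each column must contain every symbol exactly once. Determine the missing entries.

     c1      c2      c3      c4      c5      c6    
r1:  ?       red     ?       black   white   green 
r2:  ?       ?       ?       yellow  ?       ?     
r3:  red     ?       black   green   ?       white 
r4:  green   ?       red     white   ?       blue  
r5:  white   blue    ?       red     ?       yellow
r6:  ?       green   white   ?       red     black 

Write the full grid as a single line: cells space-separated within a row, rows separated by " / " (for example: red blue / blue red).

(r2,c6) = red
(r3,c2) = yellow
(r3,c5) = blue
(r4,c2) = black
(r4,c5) = yellow
(r5,c3) = green
(r5,c5) = black
(r6,c4) = blue
(r2,c2) = white
(r2,c3) = blue
(r2,c5) = green
(r6,c1) = yellow
(r1,c1) = blue
(r1,c3) = yellow
(r2,c1) = black

blue red yellow black white green / black white blue yellow green red / red yellow black green blue white / green black red white yellow blue / white blue green red black yellow / yellow green white blue red black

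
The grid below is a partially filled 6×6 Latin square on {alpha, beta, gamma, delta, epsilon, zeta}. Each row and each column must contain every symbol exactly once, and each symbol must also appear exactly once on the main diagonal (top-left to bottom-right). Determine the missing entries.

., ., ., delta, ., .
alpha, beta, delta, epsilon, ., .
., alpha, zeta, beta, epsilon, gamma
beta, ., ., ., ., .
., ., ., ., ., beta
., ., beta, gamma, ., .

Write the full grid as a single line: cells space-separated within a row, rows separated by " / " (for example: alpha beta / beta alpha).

gamma zeta epsilon delta beta alpha / alpha beta delta epsilon gamma zeta / delta alpha zeta beta epsilon gamma / beta epsilon gamma alpha zeta delta / epsilon gamma alpha zeta delta beta / zeta delta beta gamma alpha epsilon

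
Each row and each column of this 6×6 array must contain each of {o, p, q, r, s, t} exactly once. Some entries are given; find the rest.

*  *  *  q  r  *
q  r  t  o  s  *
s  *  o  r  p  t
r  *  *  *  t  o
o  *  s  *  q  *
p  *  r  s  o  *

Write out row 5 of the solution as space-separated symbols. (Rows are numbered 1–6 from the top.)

(r1,c1) = t
(r1,c3) = p
(r1,c6) = s
(r2,c6) = p
(r3,c2) = q
(r4,c3) = q
(r4,c4) = p
(r5,c4) = t
(r5,c6) = r
(r6,c2) = t
(r6,c6) = q
(r1,c2) = o
(r4,c2) = s
(r5,c2) = p

o p s t q r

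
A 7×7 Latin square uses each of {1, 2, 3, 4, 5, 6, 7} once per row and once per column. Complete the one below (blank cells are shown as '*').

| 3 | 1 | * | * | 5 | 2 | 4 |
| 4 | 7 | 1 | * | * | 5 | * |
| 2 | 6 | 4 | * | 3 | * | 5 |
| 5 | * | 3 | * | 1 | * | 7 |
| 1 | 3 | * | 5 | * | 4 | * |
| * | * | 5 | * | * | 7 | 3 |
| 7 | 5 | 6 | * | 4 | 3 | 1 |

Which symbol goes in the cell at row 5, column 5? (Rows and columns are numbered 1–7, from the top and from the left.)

7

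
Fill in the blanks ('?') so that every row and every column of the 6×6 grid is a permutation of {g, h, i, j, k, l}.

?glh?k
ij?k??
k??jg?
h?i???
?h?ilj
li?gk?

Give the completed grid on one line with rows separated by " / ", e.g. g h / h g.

row 1 has {g,h,k,l}; column 1 has {h,i,k,l} — only j is left for (r1,c1).
row 1 has {g,h,j,k,l}; column 5 has {g,k,l} — only i is left for (r1,c5).
row 2 has {i,j,k}; column 5 has {g,i,k,l} — only h is left for (r2,c5).
row 3 has {g,j,k}; column 2 has {g,h,i,j} — only l is left for (r3,c2).
row 3 has {g,j,k,l}; column 3 has {i,l} — only h is left for (r3,c3).
row 3 has {g,h,j,k,l}; column 6 has {j,k} — only i is left for (r3,c6).
row 4 has {h,i}; column 2 has {g,h,i,j,l} — only k is left for (r4,c2).
row 4 has {h,i,k}; column 4 has {g,h,i,j,k} — only l is left for (r4,c4).
row 4 has {h,i,k,l}; column 5 has {g,h,i,k,l} — only j is left for (r4,c5).
row 4 has {h,i,j,k,l}; column 6 has {i,j,k} — only g is left for (r4,c6).
row 5 has {h,i,j,l}; column 1 has {h,i,j,k,l} — only g is left for (r5,c1).
row 5 has {g,h,i,j,l}; column 3 has {h,i,l} — only k is left for (r5,c3).
row 6 has {g,i,k,l}; column 3 has {h,i,k,l} — only j is left for (r6,c3).
row 6 has {g,i,j,k,l}; column 6 has {g,i,j,k} — only h is left for (r6,c6).
row 2 has {h,i,j,k}; column 3 has {h,i,j,k,l} — only g is left for (r2,c3).
row 2 has {g,h,i,j,k}; column 6 has {g,h,i,j,k} — only l is left for (r2,c6).

j g l h i k / i j g k h l / k l h j g i / h k i l j g / g h k i l j / l i j g k h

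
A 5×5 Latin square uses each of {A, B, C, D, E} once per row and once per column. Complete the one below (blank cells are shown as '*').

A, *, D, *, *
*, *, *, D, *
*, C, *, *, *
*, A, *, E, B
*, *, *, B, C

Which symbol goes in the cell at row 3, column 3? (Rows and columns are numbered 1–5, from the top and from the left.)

E

(r1,c4): row 1 has {A,D}; column 4 has {B,D,E}, so it must be C.
(r1,c5): row 1 has {A,C,D}; column 5 has {B,C}, so it must be E.
(r2,c5): row 2 has {D}; column 5 has {B,C,E}, so it must be A.
(r3,c4): row 3 has {C}; column 4 has {B,C,D,E}, so it must be A.
(r3,c5): row 3 has {A,C}; column 5 has {A,B,C,E}, so it must be D.
(r4,c3): row 4 has {A,B,E}; column 3 has {D}, so it must be C.
(r1,c2): row 1 has {A,C,D,E}; column 2 has {A,C}, so it must be B.
(r2,c2): row 2 has {A,D}; column 2 has {A,B,C}, so it must be E.
(r2,c3): row 2 has {A,D,E}; column 3 has {C,D}, so it must be B.
(r3,c3): row 3 has {A,C,D}; column 3 has {B,C,D}, so it must be E.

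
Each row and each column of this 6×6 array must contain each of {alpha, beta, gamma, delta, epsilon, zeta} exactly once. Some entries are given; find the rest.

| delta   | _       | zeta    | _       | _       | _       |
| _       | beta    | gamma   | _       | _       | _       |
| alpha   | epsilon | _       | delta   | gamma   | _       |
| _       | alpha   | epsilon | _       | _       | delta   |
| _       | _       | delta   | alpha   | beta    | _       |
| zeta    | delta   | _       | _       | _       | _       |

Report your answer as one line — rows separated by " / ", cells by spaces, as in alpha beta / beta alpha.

(r1,c2) = gamma
(r2,c1) = epsilon
(r2,c4) = zeta
(r2,c6) = alpha
(r3,c3) = beta
(r3,c6) = zeta
(r4,c5) = zeta
(r5,c1) = gamma
(r5,c2) = zeta
(r5,c6) = epsilon
(r6,c3) = alpha
(r6,c5) = epsilon
(r1,c5) = alpha
(r1,c6) = beta
(r2,c5) = delta
(r4,c1) = beta
(r4,c4) = gamma
(r6,c4) = beta
(r6,c6) = gamma
(r1,c4) = epsilon

delta gamma zeta epsilon alpha beta / epsilon beta gamma zeta delta alpha / alpha epsilon beta delta gamma zeta / beta alpha epsilon gamma zeta delta / gamma zeta delta alpha beta epsilon / zeta delta alpha beta epsilon gamma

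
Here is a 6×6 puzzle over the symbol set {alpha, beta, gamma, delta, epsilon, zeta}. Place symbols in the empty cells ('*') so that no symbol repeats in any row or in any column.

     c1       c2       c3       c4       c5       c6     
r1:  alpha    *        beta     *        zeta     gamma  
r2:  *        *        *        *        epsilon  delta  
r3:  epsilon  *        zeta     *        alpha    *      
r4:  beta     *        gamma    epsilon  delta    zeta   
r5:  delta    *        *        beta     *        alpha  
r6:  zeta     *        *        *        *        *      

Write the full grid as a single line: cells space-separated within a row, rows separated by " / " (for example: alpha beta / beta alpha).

(r1,c4) = delta
(r2,c1) = gamma
(r2,c3) = alpha
(r2,c4) = zeta
(r3,c4) = gamma
(r3,c6) = beta
(r4,c2) = alpha
(r5,c3) = epsilon
(r5,c5) = gamma
(r6,c3) = delta
(r6,c4) = alpha
(r6,c5) = beta
(r6,c6) = epsilon
(r1,c2) = epsilon
(r2,c2) = beta
(r3,c2) = delta
(r5,c2) = zeta
(r6,c2) = gamma

alpha epsilon beta delta zeta gamma / gamma beta alpha zeta epsilon delta / epsilon delta zeta gamma alpha beta / beta alpha gamma epsilon delta zeta / delta zeta epsilon beta gamma alpha / zeta gamma delta alpha beta epsilon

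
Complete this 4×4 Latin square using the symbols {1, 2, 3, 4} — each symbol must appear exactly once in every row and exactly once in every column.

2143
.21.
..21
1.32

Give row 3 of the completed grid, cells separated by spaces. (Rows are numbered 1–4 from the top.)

4 3 2 1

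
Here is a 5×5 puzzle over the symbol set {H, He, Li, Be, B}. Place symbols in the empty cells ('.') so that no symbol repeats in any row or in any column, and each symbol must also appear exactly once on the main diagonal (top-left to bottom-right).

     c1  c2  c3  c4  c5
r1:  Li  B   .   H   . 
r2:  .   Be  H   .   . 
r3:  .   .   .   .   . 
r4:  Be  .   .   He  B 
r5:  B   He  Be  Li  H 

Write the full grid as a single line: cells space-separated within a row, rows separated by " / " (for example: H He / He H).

Li B He H Be / He Be H B Li / H Li B Be He / Be H Li He B / B He Be Li H

At row 1, column 3: row 1 has {H,Li,B}; column 3 has {H,Be}; that leaves He.
At row 1, column 5: row 1 has {H,He,Li,B}; column 5 has {H,B}; that leaves Be.
At row 2, column 1: row 2 has {H,Be}; column 1 has {Li,Be,B}; that leaves He.
At row 2, column 4: row 2 has {H,He,Be}; column 4 has {H,He,Li}; that leaves B.
At row 2, column 5: row 2 has {H,He,Be,B}; column 5 has {H,Be,B}; that leaves Li.
At row 3, column 1: row 3 is empty so far; column 1 has {He,Li,Be,B}; that leaves H.
At row 3, column 2: row 3 has {H}; column 2 has {He,Be,B}; that leaves Li.
At row 3, column 3: row 3 has {H,Li}; column 3 has {H,He,Be}; the diagonal has {H,He,Li,Be}; that leaves B.
At row 3, column 4: row 3 has {H,Li,B}; column 4 has {H,He,Li,B}; that leaves Be.
At row 3, column 5: row 3 has {H,Li,Be,B}; column 5 has {H,Li,Be,B}; that leaves He.
At row 4, column 2: row 4 has {He,Be,B}; column 2 has {He,Li,Be,B}; that leaves H.
At row 4, column 3: row 4 has {H,He,Be,B}; column 3 has {H,He,Be,B}; that leaves Li.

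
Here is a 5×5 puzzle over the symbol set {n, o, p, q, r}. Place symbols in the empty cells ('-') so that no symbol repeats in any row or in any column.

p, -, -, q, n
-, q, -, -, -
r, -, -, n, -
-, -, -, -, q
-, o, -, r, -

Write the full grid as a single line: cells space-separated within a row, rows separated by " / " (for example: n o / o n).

p r o q n / n q p o r / r p q n o / o n r p q / q o n r p

(r1,c2) = r
(r1,c3) = o
(r3,c2) = p
(r3,c3) = q
(r3,c5) = o
(r4,c2) = n
(r5,c5) = p
(r2,c5) = r
(r4,c1) = o
(r4,c4) = p
(r5,c3) = n
(r2,c1) = n
(r2,c3) = p
(r2,c4) = o
(r4,c3) = r
(r5,c1) = q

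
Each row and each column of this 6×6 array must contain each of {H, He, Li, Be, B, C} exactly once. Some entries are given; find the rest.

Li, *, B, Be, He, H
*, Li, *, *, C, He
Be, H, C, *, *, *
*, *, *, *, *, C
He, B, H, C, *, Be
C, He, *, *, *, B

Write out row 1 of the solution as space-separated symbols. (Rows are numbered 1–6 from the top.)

(r1,c2) = C

Li C B Be He H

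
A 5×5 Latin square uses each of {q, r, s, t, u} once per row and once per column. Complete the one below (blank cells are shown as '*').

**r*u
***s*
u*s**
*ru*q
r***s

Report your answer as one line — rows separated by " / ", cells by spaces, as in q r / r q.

(r4,c4) = t
(r1,c4) = q
(r3,c4) = r
(r3,c5) = t
(r4,c1) = s
(r5,c4) = u
(r1,c1) = t
(r1,c2) = s
(r2,c1) = q
(r2,c3) = t
(r2,c5) = r
(r3,c2) = q
(r5,c2) = t
(r5,c3) = q
(r2,c2) = u

t s r q u / q u t s r / u q s r t / s r u t q / r t q u s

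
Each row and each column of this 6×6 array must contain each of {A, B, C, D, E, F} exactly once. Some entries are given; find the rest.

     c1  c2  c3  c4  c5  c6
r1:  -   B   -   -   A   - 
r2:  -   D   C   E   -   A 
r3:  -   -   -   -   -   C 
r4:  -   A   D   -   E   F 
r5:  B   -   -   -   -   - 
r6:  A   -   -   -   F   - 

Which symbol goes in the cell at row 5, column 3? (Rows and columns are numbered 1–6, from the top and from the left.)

A

(r2,c1) = F
(r2,c5) = B
(r3,c5) = D
(r4,c1) = C
(r4,c4) = B
(r5,c5) = C
(r3,c1) = E
(r3,c2) = F
(r3,c4) = A
(r5,c2) = E
(r5,c6) = D
(r6,c2) = C
(r6,c4) = D
(r1,c1) = D
(r1,c6) = E
(r3,c3) = B
(r5,c4) = F
(r6,c3) = E
(r6,c6) = B
(r1,c3) = F
(r1,c4) = C
(r5,c3) = A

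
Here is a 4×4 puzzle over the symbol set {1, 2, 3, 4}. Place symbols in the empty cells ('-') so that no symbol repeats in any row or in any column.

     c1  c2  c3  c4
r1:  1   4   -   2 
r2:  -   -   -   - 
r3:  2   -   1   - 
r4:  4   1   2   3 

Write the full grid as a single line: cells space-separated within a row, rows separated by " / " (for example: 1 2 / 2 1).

1 4 3 2 / 3 2 4 1 / 2 3 1 4 / 4 1 2 3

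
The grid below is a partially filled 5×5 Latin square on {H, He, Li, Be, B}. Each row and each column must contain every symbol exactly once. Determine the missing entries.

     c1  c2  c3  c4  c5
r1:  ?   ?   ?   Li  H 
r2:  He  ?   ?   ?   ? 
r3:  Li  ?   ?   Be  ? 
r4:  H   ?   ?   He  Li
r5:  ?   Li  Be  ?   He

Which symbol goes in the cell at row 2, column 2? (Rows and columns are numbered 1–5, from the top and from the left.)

H

At row 3, column 5: row 3 has {Li,Be}; column 5 has {H,He,Li}; that leaves B.
At row 4, column 3: row 4 has {H,He,Li}; column 3 has {Be}; that leaves B.
At row 5, column 1: row 5 has {He,Li,Be}; column 1 has {H,He,Li}; that leaves B.
At row 5, column 4: row 5 has {He,Li,Be,B}; column 4 has {He,Li,Be}; that leaves H.
At row 1, column 1: row 1 has {H,Li}; column 1 has {H,He,Li,B}; that leaves Be.
At row 1, column 3: row 1 has {H,Li,Be}; column 3 has {Be,B}; that leaves He.
At row 2, column 4: row 2 has {He}; column 4 has {H,He,Li,Be}; that leaves B.
At row 2, column 5: row 2 has {He,B}; column 5 has {H,He,Li,B}; that leaves Be.
At row 3, column 3: row 3 has {Li,Be,B}; column 3 has {He,Be,B}; that leaves H.
At row 4, column 2: row 4 has {H,He,Li,B}; column 2 has {Li}; that leaves Be.
At row 1, column 2: row 1 has {H,He,Li,Be}; column 2 has {Li,Be}; that leaves B.
At row 2, column 2: row 2 has {He,Be,B}; column 2 has {Li,Be,B}; that leaves H.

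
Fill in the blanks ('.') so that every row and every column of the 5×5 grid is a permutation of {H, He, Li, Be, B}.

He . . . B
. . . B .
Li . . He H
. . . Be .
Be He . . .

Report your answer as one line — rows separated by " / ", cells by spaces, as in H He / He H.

He Be H Li B / H Li He B Be / Li B Be He H / B H Li Be He / Be He B H Li

(r2,c1): row 2 has {B}; column 1 has {He,Li,Be}, so it must be H.
(r4,c1): row 4 has {Be}; column 1 has {H,He,Li,Be}, so it must be B.
(r5,c5): row 5 has {He,Be}; column 5 has {H,B}, so it must be Li.
(r4,c5): row 4 has {Be,B}; column 5 has {H,Li,B}, so it must be He.
(r5,c4): row 5 has {He,Li,Be}; column 4 has {He,Be,B}, so it must be H.
(r1,c4): row 1 has {He,B}; column 4 has {H,He,Be,B}, so it must be Li.
(r2,c5): row 2 has {H,B}; column 5 has {H,He,Li,B}, so it must be Be.
(r5,c3): row 5 has {H,He,Li,Be}; column 3 is empty so far, so it must be B.
(r2,c2): row 2 has {H,Be,B}; column 2 has {He}, so it must be Li.
(r2,c3): row 2 has {H,Li,Be,B}; column 3 has {B}, so it must be He.
(r3,c3): row 3 has {H,He,Li}; column 3 has {He,B}, so it must be Be.
(r4,c2): row 4 has {He,Be,B}; column 2 has {He,Li}, so it must be H.
(r4,c3): row 4 has {H,He,Be,B}; column 3 has {He,Be,B}, so it must be Li.
(r1,c2): row 1 has {He,Li,B}; column 2 has {H,He,Li}, so it must be Be.
(r1,c3): row 1 has {He,Li,Be,B}; column 3 has {He,Li,Be,B}, so it must be H.
(r3,c2): row 3 has {H,He,Li,Be}; column 2 has {H,He,Li,Be}, so it must be B.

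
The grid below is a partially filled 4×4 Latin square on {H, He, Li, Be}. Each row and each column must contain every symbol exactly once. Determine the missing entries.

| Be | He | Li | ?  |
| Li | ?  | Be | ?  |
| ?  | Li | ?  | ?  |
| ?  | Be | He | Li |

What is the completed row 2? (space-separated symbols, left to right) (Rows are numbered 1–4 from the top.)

(r1,c4) = H
(r2,c2) = H
(r2,c4) = He

Li H Be He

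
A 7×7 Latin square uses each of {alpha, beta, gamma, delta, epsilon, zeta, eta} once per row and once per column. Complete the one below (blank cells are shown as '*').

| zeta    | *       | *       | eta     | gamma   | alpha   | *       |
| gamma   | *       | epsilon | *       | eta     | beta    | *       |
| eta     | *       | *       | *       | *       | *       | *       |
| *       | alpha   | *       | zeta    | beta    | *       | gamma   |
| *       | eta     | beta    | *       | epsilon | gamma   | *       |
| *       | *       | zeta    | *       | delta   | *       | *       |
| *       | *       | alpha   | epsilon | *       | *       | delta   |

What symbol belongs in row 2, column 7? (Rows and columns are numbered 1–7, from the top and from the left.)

alpha

Cell (r1,c3): row 1 has {alpha,gamma,zeta,eta}; column 3 has {alpha,beta,epsilon,zeta} → delta.
Cell (r3,c3): row 3 has {eta}; column 3 has {alpha,beta,delta,epsilon,zeta} → gamma.
Cell (r4,c3): row 4 has {alpha,beta,gamma,zeta}; column 3 has {alpha,beta,gamma,delta,epsilon,zeta} → eta.
Cell (r7,c1): row 7 has {alpha,delta,epsilon}; column 1 has {gamma,zeta,eta} → beta.
Cell (r7,c5): row 7 has {alpha,beta,delta,epsilon}; column 5 has {beta,gamma,delta,epsilon,eta} → zeta.
Cell (r7,c6): row 7 has {alpha,beta,delta,epsilon,zeta}; column 6 has {alpha,beta,gamma} → eta.
Cell (r3,c5): row 3 has {gamma,eta}; column 5 has {beta,gamma,delta,epsilon,zeta,eta} → alpha.
Cell (r6,c6): row 6 has {delta,zeta}; column 6 has {alpha,beta,gamma,eta} → epsilon.
Cell (r7,c2): row 7 has {alpha,beta,delta,epsilon,zeta,eta}; column 2 has {alpha,eta} → gamma.
Cell (r4,c6): row 4 has {alpha,beta,gamma,zeta,eta}; column 6 has {alpha,beta,gamma,epsilon,eta} → delta.
Cell (r6,c1): row 6 has {delta,epsilon,zeta}; column 1 has {beta,gamma,zeta,eta} → alpha.
Cell (r6,c2): row 6 has {alpha,delta,epsilon,zeta}; column 2 has {alpha,gamma,eta} → beta.
Cell (r6,c4): row 6 has {alpha,beta,delta,epsilon,zeta}; column 4 has {epsilon,zeta,eta} → gamma.
Cell (r6,c7): row 6 has {alpha,beta,gamma,delta,epsilon,zeta}; column 7 has {gamma,delta} → eta.
Cell (r1,c2): row 1 has {alpha,gamma,delta,zeta,eta}; column 2 has {alpha,beta,gamma,eta} → epsilon.
Cell (r1,c7): row 1 has {alpha,gamma,delta,epsilon,zeta,eta}; column 7 has {gamma,delta,eta} → beta.
Cell (r3,c6): row 3 has {alpha,gamma,eta}; column 6 has {alpha,beta,gamma,delta,epsilon,eta} → zeta.
Cell (r3,c7): row 3 has {alpha,gamma,zeta,eta}; column 7 has {beta,gamma,delta,eta} → epsilon.
Cell (r4,c1): row 4 has {alpha,beta,gamma,delta,zeta,eta}; column 1 has {alpha,beta,gamma,zeta,eta} → epsilon.
Cell (r5,c1): row 5 has {beta,gamma,epsilon,eta}; column 1 has {alpha,beta,gamma,epsilon,zeta,eta} → delta.
Cell (r5,c4): row 5 has {beta,gamma,delta,epsilon,eta}; column 4 has {gamma,epsilon,zeta,eta} → alpha.
Cell (r5,c7): row 5 has {alpha,beta,gamma,delta,epsilon,eta}; column 7 has {beta,gamma,delta,epsilon,eta} → zeta.
Cell (r2,c4): row 2 has {beta,gamma,epsilon,eta}; column 4 has {alpha,gamma,epsilon,zeta,eta} → delta.
Cell (r2,c7): row 2 has {beta,gamma,delta,epsilon,eta}; column 7 has {beta,gamma,delta,epsilon,zeta,eta} → alpha.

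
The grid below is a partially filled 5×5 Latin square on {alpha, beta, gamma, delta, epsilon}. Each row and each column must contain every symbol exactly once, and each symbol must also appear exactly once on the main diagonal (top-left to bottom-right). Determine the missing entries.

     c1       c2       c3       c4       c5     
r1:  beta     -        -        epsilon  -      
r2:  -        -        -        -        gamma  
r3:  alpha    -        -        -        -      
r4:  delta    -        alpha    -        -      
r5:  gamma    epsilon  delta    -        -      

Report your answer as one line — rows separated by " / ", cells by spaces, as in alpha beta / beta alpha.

(r1,c3) = gamma
(r2,c1) = epsilon
(r2,c3) = beta
(r3,c3) = epsilon
(r4,c4) = gamma
(r5,c5) = alpha
(r1,c5) = delta
(r2,c2) = delta
(r2,c4) = alpha
(r3,c5) = beta
(r4,c2) = beta
(r4,c5) = epsilon
(r5,c4) = beta
(r1,c2) = alpha
(r3,c2) = gamma
(r3,c4) = delta

beta alpha gamma epsilon delta / epsilon delta beta alpha gamma / alpha gamma epsilon delta beta / delta beta alpha gamma epsilon / gamma epsilon delta beta alpha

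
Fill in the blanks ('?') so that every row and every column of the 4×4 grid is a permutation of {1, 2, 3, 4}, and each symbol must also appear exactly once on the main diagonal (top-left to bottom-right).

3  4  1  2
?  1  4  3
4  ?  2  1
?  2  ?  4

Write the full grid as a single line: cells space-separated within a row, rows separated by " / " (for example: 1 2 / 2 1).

(r2,c1): row 2 has {1,3,4}; column 1 has {3,4}, so it must be 2.
(r3,c2): row 3 has {1,2,4}; column 2 has {1,2,4}, so it must be 3.
(r4,c1): row 4 has {2,4}; column 1 has {2,3,4}, so it must be 1.
(r4,c3): row 4 has {1,2,4}; column 3 has {1,2,4}, so it must be 3.

3 4 1 2 / 2 1 4 3 / 4 3 2 1 / 1 2 3 4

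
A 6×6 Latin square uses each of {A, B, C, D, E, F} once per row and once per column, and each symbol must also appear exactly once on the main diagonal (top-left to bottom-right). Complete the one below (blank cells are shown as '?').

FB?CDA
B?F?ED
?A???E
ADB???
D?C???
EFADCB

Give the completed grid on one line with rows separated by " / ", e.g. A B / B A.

F B E C D A / B C F A E D / C A D F B E / A D B E F C / D E C B A F / E F A D C B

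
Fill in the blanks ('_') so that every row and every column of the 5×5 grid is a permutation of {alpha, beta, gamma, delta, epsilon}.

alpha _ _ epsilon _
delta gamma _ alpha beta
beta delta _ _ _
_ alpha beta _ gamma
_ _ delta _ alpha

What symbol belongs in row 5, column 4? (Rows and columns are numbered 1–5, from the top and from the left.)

beta

(r1,c2) = beta
(r1,c3) = gamma
(r1,c5) = delta
(r2,c3) = epsilon
(r3,c3) = alpha
(r3,c4) = gamma
(r3,c5) = epsilon
(r4,c1) = epsilon
(r4,c4) = delta
(r5,c1) = gamma
(r5,c2) = epsilon
(r5,c4) = beta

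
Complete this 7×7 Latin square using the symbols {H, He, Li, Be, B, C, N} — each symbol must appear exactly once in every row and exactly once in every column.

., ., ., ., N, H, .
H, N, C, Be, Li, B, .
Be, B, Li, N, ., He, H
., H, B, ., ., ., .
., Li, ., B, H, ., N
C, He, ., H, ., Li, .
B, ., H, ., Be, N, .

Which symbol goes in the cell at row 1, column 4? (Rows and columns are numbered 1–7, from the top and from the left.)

C

Cell (r2,c7): row 2 has {H,Li,Be,B,C,N}; column 7 has {H,N} → He.
Cell (r3,c5): row 3 has {H,He,Li,Be,B,N}; column 5 has {H,Li,Be,N} → C.
Cell (r4,c5): row 4 has {H,B}; column 5 has {H,Li,Be,C,N} → He.
Cell (r5,c1): row 5 has {H,Li,B,N}; column 1 has {H,Be,B,C} → He.
Cell (r5,c3): row 5 has {H,He,Li,B,N}; column 3 has {H,Li,B,C} → Be.
Cell (r5,c6): row 5 has {H,He,Li,Be,B,N}; column 6 has {H,He,Li,B,N} → C.
Cell (r6,c3): row 6 has {H,He,Li,C}; column 3 has {H,Li,Be,B,C} → N.
Cell (r6,c5): row 6 has {H,He,Li,C,N}; column 5 has {H,He,Li,Be,C,N} → B.
Cell (r6,c7): row 6 has {H,He,Li,B,C,N}; column 7 has {H,He,N} → Be.
Cell (r7,c2): row 7 has {H,Be,B,N}; column 2 has {H,He,Li,B,N} → C.
Cell (r7,c7): row 7 has {H,Be,B,C,N}; column 7 has {H,He,Be,N} → Li.
Cell (r1,c1): row 1 has {H,N}; column 1 has {H,He,Be,B,C} → Li.
Cell (r1,c2): row 1 has {H,Li,N}; column 2 has {H,He,Li,B,C,N} → Be.
Cell (r1,c3): row 1 has {H,Li,Be,N}; column 3 has {H,Li,Be,B,C,N} → He.
Cell (r1,c4): row 1 has {H,He,Li,Be,N}; column 4 has {H,Be,B,N} → C.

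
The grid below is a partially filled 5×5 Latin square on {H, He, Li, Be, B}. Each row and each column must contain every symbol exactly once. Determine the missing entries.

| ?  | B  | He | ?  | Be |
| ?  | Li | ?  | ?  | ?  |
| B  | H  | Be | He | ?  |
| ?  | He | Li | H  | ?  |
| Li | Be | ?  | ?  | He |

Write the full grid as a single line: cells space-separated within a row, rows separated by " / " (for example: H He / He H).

H B He Li Be / He Li B Be H / B H Be He Li / Be He Li H B / Li Be H B He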